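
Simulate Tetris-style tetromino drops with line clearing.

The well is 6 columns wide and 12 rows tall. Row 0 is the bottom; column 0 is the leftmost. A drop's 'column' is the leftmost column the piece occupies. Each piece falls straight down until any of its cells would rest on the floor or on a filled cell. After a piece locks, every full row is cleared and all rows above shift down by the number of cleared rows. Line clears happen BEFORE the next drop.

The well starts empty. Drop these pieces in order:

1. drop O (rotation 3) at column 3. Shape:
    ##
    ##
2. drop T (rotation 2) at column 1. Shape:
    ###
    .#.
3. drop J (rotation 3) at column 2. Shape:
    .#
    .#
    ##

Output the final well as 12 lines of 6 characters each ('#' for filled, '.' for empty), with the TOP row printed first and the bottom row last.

Answer: ......
......
......
......
......
......
...#..
...#..
..##..
.###..
..###.
...##.

Derivation:
Drop 1: O rot3 at col 3 lands with bottom-row=0; cleared 0 line(s) (total 0); column heights now [0 0 0 2 2 0], max=2
Drop 2: T rot2 at col 1 lands with bottom-row=1; cleared 0 line(s) (total 0); column heights now [0 3 3 3 2 0], max=3
Drop 3: J rot3 at col 2 lands with bottom-row=3; cleared 0 line(s) (total 0); column heights now [0 3 4 6 2 0], max=6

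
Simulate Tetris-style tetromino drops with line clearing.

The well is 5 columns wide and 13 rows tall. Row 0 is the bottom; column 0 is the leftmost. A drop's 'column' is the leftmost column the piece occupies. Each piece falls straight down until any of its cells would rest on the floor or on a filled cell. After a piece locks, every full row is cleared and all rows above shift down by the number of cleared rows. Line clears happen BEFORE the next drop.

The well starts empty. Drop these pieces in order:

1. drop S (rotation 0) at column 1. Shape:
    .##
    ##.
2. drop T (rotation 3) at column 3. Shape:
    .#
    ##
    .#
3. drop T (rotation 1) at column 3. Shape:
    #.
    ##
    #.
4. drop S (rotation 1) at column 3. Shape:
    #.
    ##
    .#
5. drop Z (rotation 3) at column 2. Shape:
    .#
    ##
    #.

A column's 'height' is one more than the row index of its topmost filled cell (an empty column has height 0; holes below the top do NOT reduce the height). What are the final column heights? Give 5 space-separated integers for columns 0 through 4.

Answer: 0 1 9 10 7

Derivation:
Drop 1: S rot0 at col 1 lands with bottom-row=0; cleared 0 line(s) (total 0); column heights now [0 1 2 2 0], max=2
Drop 2: T rot3 at col 3 lands with bottom-row=1; cleared 0 line(s) (total 0); column heights now [0 1 2 3 4], max=4
Drop 3: T rot1 at col 3 lands with bottom-row=3; cleared 0 line(s) (total 0); column heights now [0 1 2 6 5], max=6
Drop 4: S rot1 at col 3 lands with bottom-row=5; cleared 0 line(s) (total 0); column heights now [0 1 2 8 7], max=8
Drop 5: Z rot3 at col 2 lands with bottom-row=7; cleared 0 line(s) (total 0); column heights now [0 1 9 10 7], max=10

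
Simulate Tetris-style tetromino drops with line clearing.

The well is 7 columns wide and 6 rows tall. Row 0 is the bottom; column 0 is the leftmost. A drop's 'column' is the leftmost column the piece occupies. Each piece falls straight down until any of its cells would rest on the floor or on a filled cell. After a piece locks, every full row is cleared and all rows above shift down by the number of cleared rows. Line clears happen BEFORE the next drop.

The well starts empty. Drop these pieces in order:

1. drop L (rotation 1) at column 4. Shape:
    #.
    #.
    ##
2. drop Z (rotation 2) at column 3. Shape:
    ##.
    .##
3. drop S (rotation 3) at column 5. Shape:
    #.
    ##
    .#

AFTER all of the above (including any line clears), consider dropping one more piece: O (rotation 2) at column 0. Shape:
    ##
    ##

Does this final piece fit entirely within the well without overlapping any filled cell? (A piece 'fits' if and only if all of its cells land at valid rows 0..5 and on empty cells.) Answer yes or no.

Answer: yes

Derivation:
Drop 1: L rot1 at col 4 lands with bottom-row=0; cleared 0 line(s) (total 0); column heights now [0 0 0 0 3 1 0], max=3
Drop 2: Z rot2 at col 3 lands with bottom-row=3; cleared 0 line(s) (total 0); column heights now [0 0 0 5 5 4 0], max=5
Drop 3: S rot3 at col 5 lands with bottom-row=3; cleared 0 line(s) (total 0); column heights now [0 0 0 5 5 6 5], max=6
Test piece O rot2 at col 0 (width 2): heights before test = [0 0 0 5 5 6 5]; fits = True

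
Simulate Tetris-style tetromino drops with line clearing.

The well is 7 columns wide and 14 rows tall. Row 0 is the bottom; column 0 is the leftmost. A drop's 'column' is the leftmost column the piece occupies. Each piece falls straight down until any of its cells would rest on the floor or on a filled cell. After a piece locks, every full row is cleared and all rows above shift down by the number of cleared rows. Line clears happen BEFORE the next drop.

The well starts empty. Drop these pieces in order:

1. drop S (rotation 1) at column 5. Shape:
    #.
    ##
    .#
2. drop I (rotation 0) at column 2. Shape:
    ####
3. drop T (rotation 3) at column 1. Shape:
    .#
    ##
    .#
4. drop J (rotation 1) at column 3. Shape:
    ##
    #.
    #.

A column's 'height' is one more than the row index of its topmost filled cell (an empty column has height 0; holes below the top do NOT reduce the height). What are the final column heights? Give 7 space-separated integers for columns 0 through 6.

Answer: 0 6 7 7 7 4 2

Derivation:
Drop 1: S rot1 at col 5 lands with bottom-row=0; cleared 0 line(s) (total 0); column heights now [0 0 0 0 0 3 2], max=3
Drop 2: I rot0 at col 2 lands with bottom-row=3; cleared 0 line(s) (total 0); column heights now [0 0 4 4 4 4 2], max=4
Drop 3: T rot3 at col 1 lands with bottom-row=4; cleared 0 line(s) (total 0); column heights now [0 6 7 4 4 4 2], max=7
Drop 4: J rot1 at col 3 lands with bottom-row=4; cleared 0 line(s) (total 0); column heights now [0 6 7 7 7 4 2], max=7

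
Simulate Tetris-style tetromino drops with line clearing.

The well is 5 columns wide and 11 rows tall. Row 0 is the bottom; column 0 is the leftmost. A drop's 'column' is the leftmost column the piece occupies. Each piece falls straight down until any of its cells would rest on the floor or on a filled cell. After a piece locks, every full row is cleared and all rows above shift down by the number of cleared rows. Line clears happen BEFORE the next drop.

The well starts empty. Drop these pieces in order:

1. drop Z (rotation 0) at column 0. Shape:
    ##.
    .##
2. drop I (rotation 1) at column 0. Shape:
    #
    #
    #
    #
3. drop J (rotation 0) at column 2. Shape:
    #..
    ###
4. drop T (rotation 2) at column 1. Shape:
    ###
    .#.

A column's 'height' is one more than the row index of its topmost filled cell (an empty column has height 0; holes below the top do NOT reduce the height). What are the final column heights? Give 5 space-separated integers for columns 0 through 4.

Answer: 5 4 4 4 0

Derivation:
Drop 1: Z rot0 at col 0 lands with bottom-row=0; cleared 0 line(s) (total 0); column heights now [2 2 1 0 0], max=2
Drop 2: I rot1 at col 0 lands with bottom-row=2; cleared 0 line(s) (total 0); column heights now [6 2 1 0 0], max=6
Drop 3: J rot0 at col 2 lands with bottom-row=1; cleared 1 line(s) (total 1); column heights now [5 1 2 0 0], max=5
Drop 4: T rot2 at col 1 lands with bottom-row=2; cleared 0 line(s) (total 1); column heights now [5 4 4 4 0], max=5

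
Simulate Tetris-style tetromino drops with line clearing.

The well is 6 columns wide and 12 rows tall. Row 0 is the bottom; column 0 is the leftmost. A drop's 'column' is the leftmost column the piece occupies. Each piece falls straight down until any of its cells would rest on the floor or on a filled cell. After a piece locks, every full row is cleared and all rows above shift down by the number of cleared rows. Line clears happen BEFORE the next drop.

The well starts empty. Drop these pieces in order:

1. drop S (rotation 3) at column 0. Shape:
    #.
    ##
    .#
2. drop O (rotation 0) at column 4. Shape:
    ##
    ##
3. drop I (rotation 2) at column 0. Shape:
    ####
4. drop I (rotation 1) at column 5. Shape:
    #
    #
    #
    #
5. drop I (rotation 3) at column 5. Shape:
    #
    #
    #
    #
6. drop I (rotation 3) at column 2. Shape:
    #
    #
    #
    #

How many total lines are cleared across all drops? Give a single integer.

Answer: 0

Derivation:
Drop 1: S rot3 at col 0 lands with bottom-row=0; cleared 0 line(s) (total 0); column heights now [3 2 0 0 0 0], max=3
Drop 2: O rot0 at col 4 lands with bottom-row=0; cleared 0 line(s) (total 0); column heights now [3 2 0 0 2 2], max=3
Drop 3: I rot2 at col 0 lands with bottom-row=3; cleared 0 line(s) (total 0); column heights now [4 4 4 4 2 2], max=4
Drop 4: I rot1 at col 5 lands with bottom-row=2; cleared 0 line(s) (total 0); column heights now [4 4 4 4 2 6], max=6
Drop 5: I rot3 at col 5 lands with bottom-row=6; cleared 0 line(s) (total 0); column heights now [4 4 4 4 2 10], max=10
Drop 6: I rot3 at col 2 lands with bottom-row=4; cleared 0 line(s) (total 0); column heights now [4 4 8 4 2 10], max=10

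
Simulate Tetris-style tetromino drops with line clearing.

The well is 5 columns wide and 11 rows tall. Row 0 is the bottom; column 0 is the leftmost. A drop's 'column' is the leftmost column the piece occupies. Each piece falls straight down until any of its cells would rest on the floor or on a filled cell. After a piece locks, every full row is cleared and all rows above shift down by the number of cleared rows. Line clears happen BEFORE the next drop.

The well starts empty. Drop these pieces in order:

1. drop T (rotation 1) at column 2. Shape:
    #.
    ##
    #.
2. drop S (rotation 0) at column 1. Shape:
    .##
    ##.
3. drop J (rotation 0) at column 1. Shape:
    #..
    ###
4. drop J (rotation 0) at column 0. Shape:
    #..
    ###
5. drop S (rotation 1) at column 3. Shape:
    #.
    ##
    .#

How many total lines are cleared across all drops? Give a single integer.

Answer: 0

Derivation:
Drop 1: T rot1 at col 2 lands with bottom-row=0; cleared 0 line(s) (total 0); column heights now [0 0 3 2 0], max=3
Drop 2: S rot0 at col 1 lands with bottom-row=3; cleared 0 line(s) (total 0); column heights now [0 4 5 5 0], max=5
Drop 3: J rot0 at col 1 lands with bottom-row=5; cleared 0 line(s) (total 0); column heights now [0 7 6 6 0], max=7
Drop 4: J rot0 at col 0 lands with bottom-row=7; cleared 0 line(s) (total 0); column heights now [9 8 8 6 0], max=9
Drop 5: S rot1 at col 3 lands with bottom-row=5; cleared 0 line(s) (total 0); column heights now [9 8 8 8 7], max=9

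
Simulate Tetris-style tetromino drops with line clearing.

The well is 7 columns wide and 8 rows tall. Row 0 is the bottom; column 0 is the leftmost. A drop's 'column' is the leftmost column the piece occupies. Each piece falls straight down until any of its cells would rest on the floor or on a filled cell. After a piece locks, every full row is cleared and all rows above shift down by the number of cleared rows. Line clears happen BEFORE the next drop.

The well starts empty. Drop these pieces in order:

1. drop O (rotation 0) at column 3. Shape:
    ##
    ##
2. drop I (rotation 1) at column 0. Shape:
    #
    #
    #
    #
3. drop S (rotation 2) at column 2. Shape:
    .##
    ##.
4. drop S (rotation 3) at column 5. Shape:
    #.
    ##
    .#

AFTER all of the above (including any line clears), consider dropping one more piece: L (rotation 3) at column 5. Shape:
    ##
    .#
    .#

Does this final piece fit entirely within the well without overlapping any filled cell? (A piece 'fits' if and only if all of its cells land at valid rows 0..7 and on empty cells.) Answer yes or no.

Answer: yes

Derivation:
Drop 1: O rot0 at col 3 lands with bottom-row=0; cleared 0 line(s) (total 0); column heights now [0 0 0 2 2 0 0], max=2
Drop 2: I rot1 at col 0 lands with bottom-row=0; cleared 0 line(s) (total 0); column heights now [4 0 0 2 2 0 0], max=4
Drop 3: S rot2 at col 2 lands with bottom-row=2; cleared 0 line(s) (total 0); column heights now [4 0 3 4 4 0 0], max=4
Drop 4: S rot3 at col 5 lands with bottom-row=0; cleared 0 line(s) (total 0); column heights now [4 0 3 4 4 3 2], max=4
Test piece L rot3 at col 5 (width 2): heights before test = [4 0 3 4 4 3 2]; fits = True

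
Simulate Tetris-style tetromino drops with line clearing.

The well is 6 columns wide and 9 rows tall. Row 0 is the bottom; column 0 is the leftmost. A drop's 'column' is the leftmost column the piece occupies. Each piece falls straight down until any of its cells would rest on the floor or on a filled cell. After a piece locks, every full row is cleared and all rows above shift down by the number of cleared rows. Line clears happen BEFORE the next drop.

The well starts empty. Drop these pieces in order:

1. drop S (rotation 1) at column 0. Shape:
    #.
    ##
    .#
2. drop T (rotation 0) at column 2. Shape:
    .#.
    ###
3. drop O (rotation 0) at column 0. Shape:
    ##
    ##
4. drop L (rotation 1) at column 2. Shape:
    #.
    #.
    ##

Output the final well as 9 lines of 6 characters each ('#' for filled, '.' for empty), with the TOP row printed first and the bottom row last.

Answer: ......
......
......
......
###...
###...
#.##..
##.#..
.####.

Derivation:
Drop 1: S rot1 at col 0 lands with bottom-row=0; cleared 0 line(s) (total 0); column heights now [3 2 0 0 0 0], max=3
Drop 2: T rot0 at col 2 lands with bottom-row=0; cleared 0 line(s) (total 0); column heights now [3 2 1 2 1 0], max=3
Drop 3: O rot0 at col 0 lands with bottom-row=3; cleared 0 line(s) (total 0); column heights now [5 5 1 2 1 0], max=5
Drop 4: L rot1 at col 2 lands with bottom-row=2; cleared 0 line(s) (total 0); column heights now [5 5 5 3 1 0], max=5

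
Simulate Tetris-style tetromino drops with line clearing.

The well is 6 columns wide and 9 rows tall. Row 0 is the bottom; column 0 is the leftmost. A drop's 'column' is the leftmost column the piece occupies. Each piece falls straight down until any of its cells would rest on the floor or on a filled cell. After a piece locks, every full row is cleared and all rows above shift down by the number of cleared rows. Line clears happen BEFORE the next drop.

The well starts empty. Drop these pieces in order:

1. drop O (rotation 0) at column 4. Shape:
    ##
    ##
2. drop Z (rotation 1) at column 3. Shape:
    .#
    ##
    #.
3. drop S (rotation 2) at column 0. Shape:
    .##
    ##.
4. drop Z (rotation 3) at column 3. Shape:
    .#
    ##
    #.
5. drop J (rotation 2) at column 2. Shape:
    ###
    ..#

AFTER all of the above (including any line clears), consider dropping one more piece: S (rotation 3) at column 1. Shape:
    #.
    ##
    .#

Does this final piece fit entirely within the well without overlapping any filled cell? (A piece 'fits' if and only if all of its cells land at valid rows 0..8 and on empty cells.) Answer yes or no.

Drop 1: O rot0 at col 4 lands with bottom-row=0; cleared 0 line(s) (total 0); column heights now [0 0 0 0 2 2], max=2
Drop 2: Z rot1 at col 3 lands with bottom-row=1; cleared 0 line(s) (total 0); column heights now [0 0 0 3 4 2], max=4
Drop 3: S rot2 at col 0 lands with bottom-row=0; cleared 0 line(s) (total 0); column heights now [1 2 2 3 4 2], max=4
Drop 4: Z rot3 at col 3 lands with bottom-row=3; cleared 0 line(s) (total 0); column heights now [1 2 2 5 6 2], max=6
Drop 5: J rot2 at col 2 lands with bottom-row=6; cleared 0 line(s) (total 0); column heights now [1 2 8 8 8 2], max=8
Test piece S rot3 at col 1 (width 2): heights before test = [1 2 8 8 8 2]; fits = False

Answer: no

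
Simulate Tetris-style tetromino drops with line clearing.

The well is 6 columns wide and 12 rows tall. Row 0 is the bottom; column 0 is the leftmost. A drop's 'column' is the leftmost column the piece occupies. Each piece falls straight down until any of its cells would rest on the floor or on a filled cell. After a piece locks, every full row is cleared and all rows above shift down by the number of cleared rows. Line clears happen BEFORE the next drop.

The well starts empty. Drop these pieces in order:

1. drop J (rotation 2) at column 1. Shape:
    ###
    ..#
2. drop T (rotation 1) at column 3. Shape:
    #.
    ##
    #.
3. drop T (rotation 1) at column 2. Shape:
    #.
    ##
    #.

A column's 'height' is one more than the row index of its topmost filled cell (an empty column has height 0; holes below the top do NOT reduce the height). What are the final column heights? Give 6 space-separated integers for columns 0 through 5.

Answer: 0 2 7 6 4 0

Derivation:
Drop 1: J rot2 at col 1 lands with bottom-row=0; cleared 0 line(s) (total 0); column heights now [0 2 2 2 0 0], max=2
Drop 2: T rot1 at col 3 lands with bottom-row=2; cleared 0 line(s) (total 0); column heights now [0 2 2 5 4 0], max=5
Drop 3: T rot1 at col 2 lands with bottom-row=4; cleared 0 line(s) (total 0); column heights now [0 2 7 6 4 0], max=7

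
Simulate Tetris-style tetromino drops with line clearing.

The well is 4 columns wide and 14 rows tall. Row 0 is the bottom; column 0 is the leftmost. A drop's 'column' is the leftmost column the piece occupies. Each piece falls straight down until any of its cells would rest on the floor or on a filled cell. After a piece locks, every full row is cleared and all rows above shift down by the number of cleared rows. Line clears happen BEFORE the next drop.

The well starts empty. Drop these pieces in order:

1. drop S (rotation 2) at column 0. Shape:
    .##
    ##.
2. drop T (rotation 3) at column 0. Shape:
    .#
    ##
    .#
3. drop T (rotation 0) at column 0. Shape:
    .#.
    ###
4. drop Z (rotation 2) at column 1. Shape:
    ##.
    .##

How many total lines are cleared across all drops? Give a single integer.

Drop 1: S rot2 at col 0 lands with bottom-row=0; cleared 0 line(s) (total 0); column heights now [1 2 2 0], max=2
Drop 2: T rot3 at col 0 lands with bottom-row=2; cleared 0 line(s) (total 0); column heights now [4 5 2 0], max=5
Drop 3: T rot0 at col 0 lands with bottom-row=5; cleared 0 line(s) (total 0); column heights now [6 7 6 0], max=7
Drop 4: Z rot2 at col 1 lands with bottom-row=6; cleared 0 line(s) (total 0); column heights now [6 8 8 7], max=8

Answer: 0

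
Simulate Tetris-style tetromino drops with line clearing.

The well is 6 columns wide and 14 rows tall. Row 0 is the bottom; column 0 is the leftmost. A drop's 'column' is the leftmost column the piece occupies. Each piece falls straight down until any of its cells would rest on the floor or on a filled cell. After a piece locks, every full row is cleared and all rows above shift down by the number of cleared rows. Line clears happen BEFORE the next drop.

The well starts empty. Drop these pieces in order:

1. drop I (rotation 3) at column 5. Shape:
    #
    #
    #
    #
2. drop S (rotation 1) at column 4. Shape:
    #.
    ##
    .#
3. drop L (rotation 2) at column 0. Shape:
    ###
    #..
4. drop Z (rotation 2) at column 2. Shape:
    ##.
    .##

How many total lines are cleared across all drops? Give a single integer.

Answer: 0

Derivation:
Drop 1: I rot3 at col 5 lands with bottom-row=0; cleared 0 line(s) (total 0); column heights now [0 0 0 0 0 4], max=4
Drop 2: S rot1 at col 4 lands with bottom-row=4; cleared 0 line(s) (total 0); column heights now [0 0 0 0 7 6], max=7
Drop 3: L rot2 at col 0 lands with bottom-row=0; cleared 0 line(s) (total 0); column heights now [2 2 2 0 7 6], max=7
Drop 4: Z rot2 at col 2 lands with bottom-row=7; cleared 0 line(s) (total 0); column heights now [2 2 9 9 8 6], max=9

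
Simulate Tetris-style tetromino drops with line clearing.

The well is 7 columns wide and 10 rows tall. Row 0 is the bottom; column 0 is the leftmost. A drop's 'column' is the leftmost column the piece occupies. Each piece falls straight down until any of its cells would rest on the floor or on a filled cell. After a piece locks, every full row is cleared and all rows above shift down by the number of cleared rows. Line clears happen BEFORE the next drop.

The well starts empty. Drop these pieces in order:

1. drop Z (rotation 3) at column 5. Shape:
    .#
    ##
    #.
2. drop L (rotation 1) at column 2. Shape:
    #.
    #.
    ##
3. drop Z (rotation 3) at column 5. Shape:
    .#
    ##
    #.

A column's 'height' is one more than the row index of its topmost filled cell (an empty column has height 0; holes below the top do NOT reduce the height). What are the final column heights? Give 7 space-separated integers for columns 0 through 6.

Drop 1: Z rot3 at col 5 lands with bottom-row=0; cleared 0 line(s) (total 0); column heights now [0 0 0 0 0 2 3], max=3
Drop 2: L rot1 at col 2 lands with bottom-row=0; cleared 0 line(s) (total 0); column heights now [0 0 3 1 0 2 3], max=3
Drop 3: Z rot3 at col 5 lands with bottom-row=2; cleared 0 line(s) (total 0); column heights now [0 0 3 1 0 4 5], max=5

Answer: 0 0 3 1 0 4 5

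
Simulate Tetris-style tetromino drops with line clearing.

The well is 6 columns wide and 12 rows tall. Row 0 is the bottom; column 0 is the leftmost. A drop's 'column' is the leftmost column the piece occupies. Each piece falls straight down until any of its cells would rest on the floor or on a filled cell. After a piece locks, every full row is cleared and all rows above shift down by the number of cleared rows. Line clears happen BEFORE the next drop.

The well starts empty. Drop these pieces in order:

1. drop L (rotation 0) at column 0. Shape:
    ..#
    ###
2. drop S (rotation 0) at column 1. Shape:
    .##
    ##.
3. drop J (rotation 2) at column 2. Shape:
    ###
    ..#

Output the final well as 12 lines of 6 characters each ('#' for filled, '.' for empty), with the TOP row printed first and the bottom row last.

Answer: ......
......
......
......
......
......
......
..###.
..###.
.##...
..#...
###...

Derivation:
Drop 1: L rot0 at col 0 lands with bottom-row=0; cleared 0 line(s) (total 0); column heights now [1 1 2 0 0 0], max=2
Drop 2: S rot0 at col 1 lands with bottom-row=2; cleared 0 line(s) (total 0); column heights now [1 3 4 4 0 0], max=4
Drop 3: J rot2 at col 2 lands with bottom-row=3; cleared 0 line(s) (total 0); column heights now [1 3 5 5 5 0], max=5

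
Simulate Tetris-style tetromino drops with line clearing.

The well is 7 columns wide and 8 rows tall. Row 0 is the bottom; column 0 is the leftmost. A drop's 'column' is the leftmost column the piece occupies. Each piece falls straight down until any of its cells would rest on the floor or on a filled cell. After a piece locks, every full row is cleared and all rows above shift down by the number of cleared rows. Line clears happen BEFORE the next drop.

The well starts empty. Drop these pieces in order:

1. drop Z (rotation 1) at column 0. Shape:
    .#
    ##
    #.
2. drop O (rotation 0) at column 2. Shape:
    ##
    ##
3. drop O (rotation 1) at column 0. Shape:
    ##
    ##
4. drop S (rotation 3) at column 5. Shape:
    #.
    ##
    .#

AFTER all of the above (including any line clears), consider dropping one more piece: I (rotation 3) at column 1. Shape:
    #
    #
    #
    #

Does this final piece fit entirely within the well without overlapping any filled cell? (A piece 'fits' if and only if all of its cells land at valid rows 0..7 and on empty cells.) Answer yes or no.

Answer: no

Derivation:
Drop 1: Z rot1 at col 0 lands with bottom-row=0; cleared 0 line(s) (total 0); column heights now [2 3 0 0 0 0 0], max=3
Drop 2: O rot0 at col 2 lands with bottom-row=0; cleared 0 line(s) (total 0); column heights now [2 3 2 2 0 0 0], max=3
Drop 3: O rot1 at col 0 lands with bottom-row=3; cleared 0 line(s) (total 0); column heights now [5 5 2 2 0 0 0], max=5
Drop 4: S rot3 at col 5 lands with bottom-row=0; cleared 0 line(s) (total 0); column heights now [5 5 2 2 0 3 2], max=5
Test piece I rot3 at col 1 (width 1): heights before test = [5 5 2 2 0 3 2]; fits = False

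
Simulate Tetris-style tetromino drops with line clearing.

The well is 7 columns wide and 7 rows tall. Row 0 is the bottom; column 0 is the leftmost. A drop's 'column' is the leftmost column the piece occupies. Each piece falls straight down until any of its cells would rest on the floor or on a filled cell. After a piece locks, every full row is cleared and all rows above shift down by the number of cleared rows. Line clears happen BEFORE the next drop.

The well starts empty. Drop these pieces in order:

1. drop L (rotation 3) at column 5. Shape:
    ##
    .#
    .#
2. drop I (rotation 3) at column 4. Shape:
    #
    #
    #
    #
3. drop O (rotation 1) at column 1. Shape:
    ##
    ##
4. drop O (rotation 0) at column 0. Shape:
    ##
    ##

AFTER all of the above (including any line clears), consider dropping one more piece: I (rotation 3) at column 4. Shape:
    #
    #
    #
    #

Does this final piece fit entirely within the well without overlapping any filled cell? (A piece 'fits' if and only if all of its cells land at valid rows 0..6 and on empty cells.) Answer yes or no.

Drop 1: L rot3 at col 5 lands with bottom-row=0; cleared 0 line(s) (total 0); column heights now [0 0 0 0 0 3 3], max=3
Drop 2: I rot3 at col 4 lands with bottom-row=0; cleared 0 line(s) (total 0); column heights now [0 0 0 0 4 3 3], max=4
Drop 3: O rot1 at col 1 lands with bottom-row=0; cleared 0 line(s) (total 0); column heights now [0 2 2 0 4 3 3], max=4
Drop 4: O rot0 at col 0 lands with bottom-row=2; cleared 0 line(s) (total 0); column heights now [4 4 2 0 4 3 3], max=4
Test piece I rot3 at col 4 (width 1): heights before test = [4 4 2 0 4 3 3]; fits = False

Answer: no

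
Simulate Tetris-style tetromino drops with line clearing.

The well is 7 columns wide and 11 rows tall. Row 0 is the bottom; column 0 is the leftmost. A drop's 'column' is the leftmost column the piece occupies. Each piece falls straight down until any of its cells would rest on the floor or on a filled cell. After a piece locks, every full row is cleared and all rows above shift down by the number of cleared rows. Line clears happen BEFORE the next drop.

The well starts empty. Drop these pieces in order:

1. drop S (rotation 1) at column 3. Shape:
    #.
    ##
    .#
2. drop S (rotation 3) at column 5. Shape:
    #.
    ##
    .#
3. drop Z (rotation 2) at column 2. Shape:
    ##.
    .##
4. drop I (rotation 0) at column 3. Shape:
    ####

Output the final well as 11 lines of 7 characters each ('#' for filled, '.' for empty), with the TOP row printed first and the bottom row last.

Answer: .......
.......
.......
.......
.......
...####
..##...
...##..
...#.#.
...####
....#.#

Derivation:
Drop 1: S rot1 at col 3 lands with bottom-row=0; cleared 0 line(s) (total 0); column heights now [0 0 0 3 2 0 0], max=3
Drop 2: S rot3 at col 5 lands with bottom-row=0; cleared 0 line(s) (total 0); column heights now [0 0 0 3 2 3 2], max=3
Drop 3: Z rot2 at col 2 lands with bottom-row=3; cleared 0 line(s) (total 0); column heights now [0 0 5 5 4 3 2], max=5
Drop 4: I rot0 at col 3 lands with bottom-row=5; cleared 0 line(s) (total 0); column heights now [0 0 5 6 6 6 6], max=6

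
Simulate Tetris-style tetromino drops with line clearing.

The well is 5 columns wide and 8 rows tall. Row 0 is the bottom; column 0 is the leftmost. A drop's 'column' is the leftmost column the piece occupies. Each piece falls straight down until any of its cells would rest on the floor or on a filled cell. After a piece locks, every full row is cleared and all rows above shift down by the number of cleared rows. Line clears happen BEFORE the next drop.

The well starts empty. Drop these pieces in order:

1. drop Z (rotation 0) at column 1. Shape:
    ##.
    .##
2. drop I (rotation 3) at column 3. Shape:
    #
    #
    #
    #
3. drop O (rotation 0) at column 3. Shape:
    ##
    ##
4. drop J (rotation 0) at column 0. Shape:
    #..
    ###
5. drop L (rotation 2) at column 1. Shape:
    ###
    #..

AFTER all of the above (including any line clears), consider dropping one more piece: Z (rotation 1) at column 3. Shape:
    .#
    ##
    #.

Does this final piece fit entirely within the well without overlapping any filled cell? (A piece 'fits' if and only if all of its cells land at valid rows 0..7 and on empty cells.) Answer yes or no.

Answer: no

Derivation:
Drop 1: Z rot0 at col 1 lands with bottom-row=0; cleared 0 line(s) (total 0); column heights now [0 2 2 1 0], max=2
Drop 2: I rot3 at col 3 lands with bottom-row=1; cleared 0 line(s) (total 0); column heights now [0 2 2 5 0], max=5
Drop 3: O rot0 at col 3 lands with bottom-row=5; cleared 0 line(s) (total 0); column heights now [0 2 2 7 7], max=7
Drop 4: J rot0 at col 0 lands with bottom-row=2; cleared 0 line(s) (total 0); column heights now [4 3 3 7 7], max=7
Drop 5: L rot2 at col 1 lands with bottom-row=6; cleared 0 line(s) (total 0); column heights now [4 8 8 8 7], max=8
Test piece Z rot1 at col 3 (width 2): heights before test = [4 8 8 8 7]; fits = False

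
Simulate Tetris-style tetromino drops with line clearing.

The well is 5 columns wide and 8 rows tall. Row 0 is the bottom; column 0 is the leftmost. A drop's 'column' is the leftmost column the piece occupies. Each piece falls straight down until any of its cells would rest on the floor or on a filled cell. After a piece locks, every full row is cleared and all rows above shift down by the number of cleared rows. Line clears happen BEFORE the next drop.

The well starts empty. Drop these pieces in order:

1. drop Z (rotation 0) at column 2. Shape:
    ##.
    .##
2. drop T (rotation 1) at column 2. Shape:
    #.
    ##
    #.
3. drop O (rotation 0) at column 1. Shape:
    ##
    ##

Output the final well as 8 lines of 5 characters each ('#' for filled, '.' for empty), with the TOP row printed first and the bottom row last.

Drop 1: Z rot0 at col 2 lands with bottom-row=0; cleared 0 line(s) (total 0); column heights now [0 0 2 2 1], max=2
Drop 2: T rot1 at col 2 lands with bottom-row=2; cleared 0 line(s) (total 0); column heights now [0 0 5 4 1], max=5
Drop 3: O rot0 at col 1 lands with bottom-row=5; cleared 0 line(s) (total 0); column heights now [0 7 7 4 1], max=7

Answer: .....
.##..
.##..
..#..
..##.
..#..
..##.
...##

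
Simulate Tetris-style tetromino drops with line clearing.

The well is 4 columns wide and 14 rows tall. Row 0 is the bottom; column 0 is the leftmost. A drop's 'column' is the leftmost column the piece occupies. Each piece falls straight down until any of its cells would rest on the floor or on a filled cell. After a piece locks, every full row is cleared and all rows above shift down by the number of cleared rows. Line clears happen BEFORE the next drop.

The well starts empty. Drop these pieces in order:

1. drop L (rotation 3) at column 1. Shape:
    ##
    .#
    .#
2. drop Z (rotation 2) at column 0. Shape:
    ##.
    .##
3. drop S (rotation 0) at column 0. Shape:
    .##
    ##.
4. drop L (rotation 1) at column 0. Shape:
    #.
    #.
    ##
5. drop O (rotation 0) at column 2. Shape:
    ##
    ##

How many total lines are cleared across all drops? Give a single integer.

Answer: 1

Derivation:
Drop 1: L rot3 at col 1 lands with bottom-row=0; cleared 0 line(s) (total 0); column heights now [0 3 3 0], max=3
Drop 2: Z rot2 at col 0 lands with bottom-row=3; cleared 0 line(s) (total 0); column heights now [5 5 4 0], max=5
Drop 3: S rot0 at col 0 lands with bottom-row=5; cleared 0 line(s) (total 0); column heights now [6 7 7 0], max=7
Drop 4: L rot1 at col 0 lands with bottom-row=7; cleared 0 line(s) (total 0); column heights now [10 8 7 0], max=10
Drop 5: O rot0 at col 2 lands with bottom-row=7; cleared 1 line(s) (total 1); column heights now [9 7 8 8], max=9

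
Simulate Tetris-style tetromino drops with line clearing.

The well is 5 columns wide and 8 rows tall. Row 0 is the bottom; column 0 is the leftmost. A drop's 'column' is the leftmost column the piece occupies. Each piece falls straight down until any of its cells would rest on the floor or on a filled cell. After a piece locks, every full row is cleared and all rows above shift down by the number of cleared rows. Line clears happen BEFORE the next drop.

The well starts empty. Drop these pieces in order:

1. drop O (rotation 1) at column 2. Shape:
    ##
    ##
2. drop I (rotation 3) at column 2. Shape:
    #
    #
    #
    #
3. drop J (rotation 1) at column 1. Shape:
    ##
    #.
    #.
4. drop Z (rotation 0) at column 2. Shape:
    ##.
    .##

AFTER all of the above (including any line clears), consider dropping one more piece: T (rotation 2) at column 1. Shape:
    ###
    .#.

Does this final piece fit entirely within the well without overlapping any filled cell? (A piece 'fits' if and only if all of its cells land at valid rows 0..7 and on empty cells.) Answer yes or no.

Answer: no

Derivation:
Drop 1: O rot1 at col 2 lands with bottom-row=0; cleared 0 line(s) (total 0); column heights now [0 0 2 2 0], max=2
Drop 2: I rot3 at col 2 lands with bottom-row=2; cleared 0 line(s) (total 0); column heights now [0 0 6 2 0], max=6
Drop 3: J rot1 at col 1 lands with bottom-row=4; cleared 0 line(s) (total 0); column heights now [0 7 7 2 0], max=7
Drop 4: Z rot0 at col 2 lands with bottom-row=6; cleared 0 line(s) (total 0); column heights now [0 7 8 8 7], max=8
Test piece T rot2 at col 1 (width 3): heights before test = [0 7 8 8 7]; fits = False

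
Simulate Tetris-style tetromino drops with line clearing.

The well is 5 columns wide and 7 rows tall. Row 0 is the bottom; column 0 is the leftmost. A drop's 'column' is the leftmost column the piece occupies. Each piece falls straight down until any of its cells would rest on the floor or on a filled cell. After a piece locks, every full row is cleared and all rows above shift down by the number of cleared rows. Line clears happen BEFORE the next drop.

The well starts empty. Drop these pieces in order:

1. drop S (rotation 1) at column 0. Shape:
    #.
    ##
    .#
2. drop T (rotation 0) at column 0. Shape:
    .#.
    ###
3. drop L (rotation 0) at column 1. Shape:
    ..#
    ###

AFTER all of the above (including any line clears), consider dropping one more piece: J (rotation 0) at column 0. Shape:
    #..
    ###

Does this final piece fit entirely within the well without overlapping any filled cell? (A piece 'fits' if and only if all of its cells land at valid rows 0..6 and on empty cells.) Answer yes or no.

Answer: no

Derivation:
Drop 1: S rot1 at col 0 lands with bottom-row=0; cleared 0 line(s) (total 0); column heights now [3 2 0 0 0], max=3
Drop 2: T rot0 at col 0 lands with bottom-row=3; cleared 0 line(s) (total 0); column heights now [4 5 4 0 0], max=5
Drop 3: L rot0 at col 1 lands with bottom-row=5; cleared 0 line(s) (total 0); column heights now [4 6 6 7 0], max=7
Test piece J rot0 at col 0 (width 3): heights before test = [4 6 6 7 0]; fits = False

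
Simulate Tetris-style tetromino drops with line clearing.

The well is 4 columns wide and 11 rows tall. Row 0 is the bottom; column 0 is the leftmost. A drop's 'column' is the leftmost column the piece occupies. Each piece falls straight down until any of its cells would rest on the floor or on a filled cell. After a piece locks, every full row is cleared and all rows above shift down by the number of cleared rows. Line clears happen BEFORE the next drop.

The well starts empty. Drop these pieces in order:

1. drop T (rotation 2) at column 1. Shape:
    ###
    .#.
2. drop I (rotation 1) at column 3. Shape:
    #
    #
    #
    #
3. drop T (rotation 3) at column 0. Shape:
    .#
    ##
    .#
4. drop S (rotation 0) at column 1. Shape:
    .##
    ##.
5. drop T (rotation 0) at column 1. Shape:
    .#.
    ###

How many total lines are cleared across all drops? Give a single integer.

Answer: 0

Derivation:
Drop 1: T rot2 at col 1 lands with bottom-row=0; cleared 0 line(s) (total 0); column heights now [0 2 2 2], max=2
Drop 2: I rot1 at col 3 lands with bottom-row=2; cleared 0 line(s) (total 0); column heights now [0 2 2 6], max=6
Drop 3: T rot3 at col 0 lands with bottom-row=2; cleared 0 line(s) (total 0); column heights now [4 5 2 6], max=6
Drop 4: S rot0 at col 1 lands with bottom-row=5; cleared 0 line(s) (total 0); column heights now [4 6 7 7], max=7
Drop 5: T rot0 at col 1 lands with bottom-row=7; cleared 0 line(s) (total 0); column heights now [4 8 9 8], max=9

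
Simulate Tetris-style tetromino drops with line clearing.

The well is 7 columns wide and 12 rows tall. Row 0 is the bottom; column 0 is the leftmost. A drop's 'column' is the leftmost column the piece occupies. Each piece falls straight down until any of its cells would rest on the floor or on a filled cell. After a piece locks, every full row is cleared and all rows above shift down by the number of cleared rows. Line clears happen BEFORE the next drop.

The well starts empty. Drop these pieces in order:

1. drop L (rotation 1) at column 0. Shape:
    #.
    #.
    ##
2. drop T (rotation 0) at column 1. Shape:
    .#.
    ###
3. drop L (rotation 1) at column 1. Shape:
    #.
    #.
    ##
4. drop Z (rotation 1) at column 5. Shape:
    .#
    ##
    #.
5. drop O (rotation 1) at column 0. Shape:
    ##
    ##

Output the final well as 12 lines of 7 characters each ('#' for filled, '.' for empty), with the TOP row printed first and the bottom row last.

Answer: .......
.......
.......
.......
##.....
##.....
.#.....
.#.....
.##....
#.#...#
####.##
##...#.

Derivation:
Drop 1: L rot1 at col 0 lands with bottom-row=0; cleared 0 line(s) (total 0); column heights now [3 1 0 0 0 0 0], max=3
Drop 2: T rot0 at col 1 lands with bottom-row=1; cleared 0 line(s) (total 0); column heights now [3 2 3 2 0 0 0], max=3
Drop 3: L rot1 at col 1 lands with bottom-row=3; cleared 0 line(s) (total 0); column heights now [3 6 4 2 0 0 0], max=6
Drop 4: Z rot1 at col 5 lands with bottom-row=0; cleared 0 line(s) (total 0); column heights now [3 6 4 2 0 2 3], max=6
Drop 5: O rot1 at col 0 lands with bottom-row=6; cleared 0 line(s) (total 0); column heights now [8 8 4 2 0 2 3], max=8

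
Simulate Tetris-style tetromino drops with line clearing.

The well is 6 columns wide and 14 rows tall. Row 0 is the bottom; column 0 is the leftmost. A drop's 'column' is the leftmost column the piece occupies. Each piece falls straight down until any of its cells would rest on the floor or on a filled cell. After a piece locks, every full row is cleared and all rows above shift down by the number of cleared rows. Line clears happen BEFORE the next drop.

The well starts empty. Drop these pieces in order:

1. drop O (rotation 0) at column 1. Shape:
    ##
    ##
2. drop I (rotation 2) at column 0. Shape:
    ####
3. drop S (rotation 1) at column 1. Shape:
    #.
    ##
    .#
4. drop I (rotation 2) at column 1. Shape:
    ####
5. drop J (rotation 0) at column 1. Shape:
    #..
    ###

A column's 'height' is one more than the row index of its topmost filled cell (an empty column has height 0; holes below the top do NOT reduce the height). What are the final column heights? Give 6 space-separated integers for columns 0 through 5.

Answer: 3 9 8 8 7 0

Derivation:
Drop 1: O rot0 at col 1 lands with bottom-row=0; cleared 0 line(s) (total 0); column heights now [0 2 2 0 0 0], max=2
Drop 2: I rot2 at col 0 lands with bottom-row=2; cleared 0 line(s) (total 0); column heights now [3 3 3 3 0 0], max=3
Drop 3: S rot1 at col 1 lands with bottom-row=3; cleared 0 line(s) (total 0); column heights now [3 6 5 3 0 0], max=6
Drop 4: I rot2 at col 1 lands with bottom-row=6; cleared 0 line(s) (total 0); column heights now [3 7 7 7 7 0], max=7
Drop 5: J rot0 at col 1 lands with bottom-row=7; cleared 0 line(s) (total 0); column heights now [3 9 8 8 7 0], max=9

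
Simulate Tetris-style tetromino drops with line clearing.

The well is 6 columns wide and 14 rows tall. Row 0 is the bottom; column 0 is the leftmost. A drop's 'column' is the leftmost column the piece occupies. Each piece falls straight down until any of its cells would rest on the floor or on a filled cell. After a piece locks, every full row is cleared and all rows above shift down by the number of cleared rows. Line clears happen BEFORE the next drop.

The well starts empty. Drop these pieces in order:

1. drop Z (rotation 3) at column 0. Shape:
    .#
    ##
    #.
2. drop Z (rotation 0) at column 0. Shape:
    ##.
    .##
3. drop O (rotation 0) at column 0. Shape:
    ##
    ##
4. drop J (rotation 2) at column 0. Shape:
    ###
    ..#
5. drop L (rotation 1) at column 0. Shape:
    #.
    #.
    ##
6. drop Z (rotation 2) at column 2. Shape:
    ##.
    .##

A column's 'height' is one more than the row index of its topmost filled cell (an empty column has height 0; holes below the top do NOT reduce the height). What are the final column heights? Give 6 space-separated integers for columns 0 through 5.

Drop 1: Z rot3 at col 0 lands with bottom-row=0; cleared 0 line(s) (total 0); column heights now [2 3 0 0 0 0], max=3
Drop 2: Z rot0 at col 0 lands with bottom-row=3; cleared 0 line(s) (total 0); column heights now [5 5 4 0 0 0], max=5
Drop 3: O rot0 at col 0 lands with bottom-row=5; cleared 0 line(s) (total 0); column heights now [7 7 4 0 0 0], max=7
Drop 4: J rot2 at col 0 lands with bottom-row=6; cleared 0 line(s) (total 0); column heights now [8 8 8 0 0 0], max=8
Drop 5: L rot1 at col 0 lands with bottom-row=8; cleared 0 line(s) (total 0); column heights now [11 9 8 0 0 0], max=11
Drop 6: Z rot2 at col 2 lands with bottom-row=7; cleared 0 line(s) (total 0); column heights now [11 9 9 9 8 0], max=11

Answer: 11 9 9 9 8 0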